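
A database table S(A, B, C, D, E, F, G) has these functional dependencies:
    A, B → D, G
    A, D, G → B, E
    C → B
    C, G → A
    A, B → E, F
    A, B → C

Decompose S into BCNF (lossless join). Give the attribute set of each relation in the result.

{A, C, D, E, F, G}; {B, C}

Candidate keys of the original relation: {A, B}, {A, C}, {A, D, G}, {C, G}.
Within {A, B, C, D, E, F, G}: {C}⁺ ∩ {A, B, C, D, E, F, G} = {B, C}, not the whole set, so C → B violates BCNF; decompose into {B, C} and {A, C, D, E, F, G}.
{B, C} has no BCNF violation.
{A, C, D, E, F, G} has no BCNF violation.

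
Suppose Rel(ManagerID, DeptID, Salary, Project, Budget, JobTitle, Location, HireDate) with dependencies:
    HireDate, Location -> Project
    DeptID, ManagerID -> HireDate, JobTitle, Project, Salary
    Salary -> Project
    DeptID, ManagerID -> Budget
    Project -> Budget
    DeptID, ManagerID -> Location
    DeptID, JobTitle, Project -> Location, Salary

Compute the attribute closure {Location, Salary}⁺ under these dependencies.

Start with {Location, Salary}.
Salary -> Project applies; add {Project} → now {Location, Project, Salary}.
Project -> Budget applies; add {Budget} → now {Budget, Location, Project, Salary}.
No further FD applies.

{Budget, Location, Project, Salary}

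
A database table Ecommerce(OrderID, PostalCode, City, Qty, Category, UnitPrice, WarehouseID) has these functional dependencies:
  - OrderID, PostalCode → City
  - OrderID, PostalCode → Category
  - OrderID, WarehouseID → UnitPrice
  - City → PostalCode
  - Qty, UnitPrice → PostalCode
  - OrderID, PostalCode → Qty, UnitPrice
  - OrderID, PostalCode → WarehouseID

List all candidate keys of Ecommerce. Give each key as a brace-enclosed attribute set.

No FD produces {OrderID}, so it must be in every candidate key.
{City, OrderID}⁺ = {Category, City, OrderID, PostalCode, Qty, UnitPrice, WarehouseID} — all of the relation — so {City, OrderID} is a candidate key.
{OrderID, PostalCode}⁺ = {Category, City, OrderID, PostalCode, Qty, UnitPrice, WarehouseID} — all of the relation — so {OrderID, PostalCode} is a candidate key.
{OrderID, Qty, UnitPrice}⁺ = {Category, City, OrderID, PostalCode, Qty, UnitPrice, WarehouseID} — all of the relation — so {OrderID, Qty, UnitPrice} is a candidate key.
{OrderID, Qty, WarehouseID}⁺ = {Category, City, OrderID, PostalCode, Qty, UnitPrice, WarehouseID} — all of the relation — so {OrderID, Qty, WarehouseID} is a candidate key.
No proper subset of any of these is a key, and no other minimal superkey exists.

{City, OrderID}, {OrderID, PostalCode}, {OrderID, Qty, UnitPrice}, {OrderID, Qty, WarehouseID}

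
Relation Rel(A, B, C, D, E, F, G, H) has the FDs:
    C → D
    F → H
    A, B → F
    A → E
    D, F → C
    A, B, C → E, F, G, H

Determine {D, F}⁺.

{C, D, F, H}

Start with {D, F}.
F → H applies; add {H} → now {D, F, H}.
D, F → C applies; add {C} → now {C, D, F, H}.
No further FD applies.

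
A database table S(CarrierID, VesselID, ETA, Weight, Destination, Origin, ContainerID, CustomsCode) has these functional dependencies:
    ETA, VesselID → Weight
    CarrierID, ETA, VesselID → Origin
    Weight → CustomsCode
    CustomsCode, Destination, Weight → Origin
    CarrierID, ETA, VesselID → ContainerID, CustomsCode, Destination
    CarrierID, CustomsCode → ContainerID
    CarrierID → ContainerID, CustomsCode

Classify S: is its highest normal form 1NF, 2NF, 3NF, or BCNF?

Candidate key: {CarrierID, ETA, VesselID}. Prime attributes: {CarrierID, ETA, VesselID}.
ETA, VesselID → Weight breaks BCNF: {ETA, VesselID}⁺ = {CustomsCode, ETA, VesselID, Weight}, so {ETA, VesselID} is not a superkey.
Because {Weight} is non-prime and the left side of ETA, VesselID → Weight is not a superkey, the relation is not in 3NF.
Since {CarrierID} ⊂ {CarrierID, ETA, VesselID} and {CarrierID}⁺ ⊇ {ContainerID, CustomsCode} with {ContainerID, CustomsCode} non-prime, there is a partial dependency; 2NF fails.

1NF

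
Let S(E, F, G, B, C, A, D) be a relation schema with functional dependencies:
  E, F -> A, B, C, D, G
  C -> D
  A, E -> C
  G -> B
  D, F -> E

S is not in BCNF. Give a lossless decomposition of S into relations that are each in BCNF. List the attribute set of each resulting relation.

{A, C, E}; {A, E, F, G}; {B, G}; {C, D}

Candidate keys of the original relation: {C, F}, {D, F}, {E, F}.
In {A, B, C, D, E, F, G}, {C} is not a superkey ({C}⁺ restricted to this set is {C, D}), so split on C -> D into {C, D} and {A, B, C, E, F, G}.
{C, D} has no BCNF violation.
In {A, B, C, E, F, G}, {A, E} is not a superkey ({A, E}⁺ restricted to this set is {A, C, E}), so split on A, E -> C into {A, C, E} and {A, B, E, F, G}.
{A, C, E} has no BCNF violation.
In {A, B, E, F, G}, {G} is not a superkey ({G}⁺ restricted to this set is {B, G}), so split on G -> B into {B, G} and {A, E, F, G}.
{B, G} has no BCNF violation.
{A, E, F, G} has no BCNF violation.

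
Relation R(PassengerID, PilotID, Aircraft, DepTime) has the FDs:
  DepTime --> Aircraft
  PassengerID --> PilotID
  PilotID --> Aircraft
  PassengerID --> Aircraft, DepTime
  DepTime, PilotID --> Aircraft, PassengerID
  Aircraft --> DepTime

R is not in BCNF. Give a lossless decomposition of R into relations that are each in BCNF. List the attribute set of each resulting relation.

{Aircraft, DepTime}; {DepTime, PassengerID, PilotID}

Candidate keys of the original relation: {PassengerID}, {PilotID}.
{Aircraft, DepTime, PassengerID, PilotID}: {DepTime} determines {Aircraft, DepTime} here but is not a superkey — split on DepTime --> Aircraft, giving {Aircraft, DepTime} and {DepTime, PassengerID, PilotID}.
{Aircraft, DepTime}: every determinant is a superkey — BCNF.
{DepTime, PassengerID, PilotID}: every determinant is a superkey — BCNF.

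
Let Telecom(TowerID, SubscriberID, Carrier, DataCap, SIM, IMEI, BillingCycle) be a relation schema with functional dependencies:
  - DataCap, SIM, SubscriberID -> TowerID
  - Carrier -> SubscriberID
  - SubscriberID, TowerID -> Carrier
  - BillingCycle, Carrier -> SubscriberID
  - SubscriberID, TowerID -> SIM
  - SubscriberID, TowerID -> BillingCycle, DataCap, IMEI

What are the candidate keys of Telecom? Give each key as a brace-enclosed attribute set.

{Carrier, DataCap, SIM}, {Carrier, TowerID}, {DataCap, SIM, SubscriberID}, {SubscriberID, TowerID}

{Carrier, TowerID}⁺ = {BillingCycle, Carrier, DataCap, IMEI, SIM, SubscriberID, TowerID} — all of the relation — so {Carrier, TowerID} is a candidate key.
{SubscriberID, TowerID}⁺ = {BillingCycle, Carrier, DataCap, IMEI, SIM, SubscriberID, TowerID} — all of the relation — so {SubscriberID, TowerID} is a candidate key.
{Carrier, DataCap, SIM}⁺ = {BillingCycle, Carrier, DataCap, IMEI, SIM, SubscriberID, TowerID} — all of the relation — so {Carrier, DataCap, SIM} is a candidate key.
{DataCap, SIM, SubscriberID}⁺ = {BillingCycle, Carrier, DataCap, IMEI, SIM, SubscriberID, TowerID} — all of the relation — so {DataCap, SIM, SubscriberID} is a candidate key.
These are minimal and exhaustive — every other superkey contains one of them.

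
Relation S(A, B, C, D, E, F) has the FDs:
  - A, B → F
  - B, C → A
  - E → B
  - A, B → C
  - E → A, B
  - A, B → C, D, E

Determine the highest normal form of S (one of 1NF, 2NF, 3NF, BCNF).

BCNF

Candidate keys: {A, B}, {B, C}, {E}. Prime attributes: {A, B, C, E}.
Each dependency's left side is a superkey — BCNF holds.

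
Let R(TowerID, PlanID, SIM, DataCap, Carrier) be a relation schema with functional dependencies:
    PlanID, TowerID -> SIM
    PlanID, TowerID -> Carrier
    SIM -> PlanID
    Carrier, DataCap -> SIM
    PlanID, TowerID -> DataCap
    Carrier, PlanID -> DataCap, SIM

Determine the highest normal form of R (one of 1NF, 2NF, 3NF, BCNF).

3NF

Candidate keys: {Carrier, DataCap, TowerID}, {PlanID, TowerID}, {SIM, TowerID}. Prime attributes: {Carrier, DataCap, PlanID, SIM, TowerID}.
SIM -> PlanID: {SIM}⁺ = {PlanID, SIM}, which is not all of the attributes, so the left side is not a superkey — BCNF is violated.
But every attribute on its right side ({PlanID}) is prime, and the same holds for every other non-superkey FD, so 3NF still holds.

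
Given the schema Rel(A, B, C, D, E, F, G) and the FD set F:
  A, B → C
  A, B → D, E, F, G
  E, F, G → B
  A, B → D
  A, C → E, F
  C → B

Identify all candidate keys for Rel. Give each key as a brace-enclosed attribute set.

{A, B}, {A, C}, {A, E, F, G}

No FD produces {A}, so it must be in every candidate key.
Closure of {A, B} is {A, B, C, D, E, F, G}, the whole schema; {A, B} is a candidate key.
Closure of {A, C} is {A, B, C, D, E, F, G}, the whole schema; {A, C} is a candidate key.
Closure of {A, E, F, G} is {A, B, C, D, E, F, G}, the whole schema; {A, E, F, G} is a candidate key.
No proper subset of any of these is a key, and no other minimal superkey exists.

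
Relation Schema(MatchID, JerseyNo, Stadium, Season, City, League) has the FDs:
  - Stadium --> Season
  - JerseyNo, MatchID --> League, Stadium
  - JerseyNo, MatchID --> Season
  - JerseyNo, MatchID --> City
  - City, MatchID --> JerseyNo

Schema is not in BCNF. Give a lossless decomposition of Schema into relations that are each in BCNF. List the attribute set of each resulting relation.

Candidate keys of the original relation: {City, MatchID}, {JerseyNo, MatchID}.
In {City, JerseyNo, League, MatchID, Season, Stadium}, {Stadium} is not a superkey ({Stadium}⁺ restricted to this set is {Season, Stadium}), so split on Stadium --> Season into {Season, Stadium} and {City, JerseyNo, League, MatchID, Stadium}.
{Season, Stadium} is in BCNF.
{City, JerseyNo, League, MatchID, Stadium} is in BCNF.

{City, JerseyNo, League, MatchID, Stadium}; {Season, Stadium}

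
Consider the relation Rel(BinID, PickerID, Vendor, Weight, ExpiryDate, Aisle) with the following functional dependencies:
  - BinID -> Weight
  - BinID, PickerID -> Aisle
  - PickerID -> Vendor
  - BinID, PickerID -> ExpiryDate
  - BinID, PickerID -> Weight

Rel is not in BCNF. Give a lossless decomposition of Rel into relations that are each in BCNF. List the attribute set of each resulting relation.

Candidate key of the original relation: {BinID, PickerID}.
Within {Aisle, BinID, ExpiryDate, PickerID, Vendor, Weight}: {BinID}⁺ ∩ {Aisle, BinID, ExpiryDate, PickerID, Vendor, Weight} = {BinID, Weight}, not the whole set, so BinID -> Weight violates BCNF; decompose into {BinID, Weight} and {Aisle, BinID, ExpiryDate, PickerID, Vendor}.
{BinID, Weight} has no BCNF violation.
Within {Aisle, BinID, ExpiryDate, PickerID, Vendor}: {PickerID}⁺ ∩ {Aisle, BinID, ExpiryDate, PickerID, Vendor} = {PickerID, Vendor}, not the whole set, so PickerID -> Vendor violates BCNF; decompose into {PickerID, Vendor} and {Aisle, BinID, ExpiryDate, PickerID}.
{PickerID, Vendor} has no BCNF violation.
{Aisle, BinID, ExpiryDate, PickerID} has no BCNF violation.

{Aisle, BinID, ExpiryDate, PickerID}; {BinID, Weight}; {PickerID, Vendor}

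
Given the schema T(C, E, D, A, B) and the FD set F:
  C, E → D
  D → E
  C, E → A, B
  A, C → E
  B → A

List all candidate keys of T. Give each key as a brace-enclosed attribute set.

Attributes never on any right-hand side: {C} — every candidate key must contain it.
{A, C} is a candidate key since {A, C}⁺ = {A, B, C, D, E} covers every attribute.
{B, C} is a candidate key since {B, C}⁺ = {A, B, C, D, E} covers every attribute.
{C, D} is a candidate key since {C, D}⁺ = {A, B, C, D, E} covers every attribute.
{C, E} is a candidate key since {C, E}⁺ = {A, B, C, D, E} covers every attribute.
These are minimal and exhaustive — every other superkey contains one of them.

{A, C}, {B, C}, {C, D}, {C, E}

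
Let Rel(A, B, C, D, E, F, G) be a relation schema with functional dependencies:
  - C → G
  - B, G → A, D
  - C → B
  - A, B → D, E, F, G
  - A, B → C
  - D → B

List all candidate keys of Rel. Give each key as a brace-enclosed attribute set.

Closure of {C} is {A, B, C, D, E, F, G}, the whole schema; {C} is a candidate key.
Closure of {A, B} is {A, B, C, D, E, F, G}, the whole schema; {A, B} is a candidate key.
Closure of {A, D} is {A, B, C, D, E, F, G}, the whole schema; {A, D} is a candidate key.
Closure of {B, G} is {A, B, C, D, E, F, G}, the whole schema; {B, G} is a candidate key.
Closure of {D, G} is {A, B, C, D, E, F, G}, the whole schema; {D, G} is a candidate key.
No proper subset of any of these is a key, and no other minimal superkey exists.

{A, B}, {A, D}, {B, G}, {C}, {D, G}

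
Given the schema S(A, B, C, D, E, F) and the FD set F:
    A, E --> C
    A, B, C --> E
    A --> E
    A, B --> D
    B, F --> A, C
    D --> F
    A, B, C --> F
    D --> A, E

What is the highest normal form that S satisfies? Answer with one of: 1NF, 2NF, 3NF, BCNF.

Candidate keys: {A, B}, {B, D}, {B, F}. Prime attributes: {A, B, D, F}.
A, E --> C breaks BCNF: {A, E}⁺ = {A, C, E}, so {A, E} is not a superkey.
A, E --> C determines the non-prime attribute {C} from a non-superkey — 3NF is violated.
The proper key subset {A} of {A, B} determines non-prime {C, E}, so the relation is not even in 2NF.

1NF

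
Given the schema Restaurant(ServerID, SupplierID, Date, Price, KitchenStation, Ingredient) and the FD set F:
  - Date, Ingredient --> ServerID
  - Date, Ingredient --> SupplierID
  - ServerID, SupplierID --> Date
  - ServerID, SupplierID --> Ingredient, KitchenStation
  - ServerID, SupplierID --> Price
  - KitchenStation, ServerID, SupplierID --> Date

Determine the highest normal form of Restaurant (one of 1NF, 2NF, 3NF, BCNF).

BCNF

Candidate keys: {Date, Ingredient}, {ServerID, SupplierID}. Prime attributes: {Date, Ingredient, ServerID, SupplierID}.
Each dependency's left side is a superkey — BCNF holds.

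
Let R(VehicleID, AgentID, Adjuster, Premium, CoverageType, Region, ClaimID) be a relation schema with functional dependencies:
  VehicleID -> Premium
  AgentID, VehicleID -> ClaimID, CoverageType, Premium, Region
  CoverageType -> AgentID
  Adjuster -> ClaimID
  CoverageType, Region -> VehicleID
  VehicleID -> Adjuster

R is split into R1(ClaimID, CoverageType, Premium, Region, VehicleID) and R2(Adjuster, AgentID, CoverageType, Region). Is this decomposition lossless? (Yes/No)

The shared attributes are {CoverageType, Region} and {CoverageType, Region}⁺ = {Adjuster, AgentID, ClaimID, CoverageType, Premium, Region, VehicleID}.
Since R1 ⊆ {Adjuster, AgentID, ClaimID, CoverageType, Premium, Region, VehicleID}, the intersection is a superkey of R1; the decomposition is lossless.

Yes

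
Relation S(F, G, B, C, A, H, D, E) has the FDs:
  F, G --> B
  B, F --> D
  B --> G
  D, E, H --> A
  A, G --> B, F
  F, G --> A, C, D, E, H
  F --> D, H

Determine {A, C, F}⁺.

Start with {A, C, F}.
F --> D, H applies; add {D, H} → now {A, C, D, F, H}.
No further FD applies.

{A, C, D, F, H}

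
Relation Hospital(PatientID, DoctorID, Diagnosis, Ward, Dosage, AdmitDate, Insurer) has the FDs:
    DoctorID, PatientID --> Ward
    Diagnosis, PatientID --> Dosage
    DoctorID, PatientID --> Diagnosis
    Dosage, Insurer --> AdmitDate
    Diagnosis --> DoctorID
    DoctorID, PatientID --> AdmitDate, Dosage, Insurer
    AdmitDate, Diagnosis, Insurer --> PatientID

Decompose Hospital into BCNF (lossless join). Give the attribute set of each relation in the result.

{AdmitDate, Dosage, Insurer}; {Diagnosis, DoctorID}; {Diagnosis, Dosage, Insurer, PatientID, Ward}

Candidate keys of the original relation: {AdmitDate, Diagnosis, Insurer}, {Diagnosis, Dosage, Insurer}, {Diagnosis, PatientID}, {DoctorID, PatientID}.
{AdmitDate, Diagnosis, DoctorID, Dosage, Insurer, PatientID, Ward}: {Dosage, Insurer} determines {AdmitDate, Dosage, Insurer} here but is not a superkey — split on Dosage, Insurer --> AdmitDate, giving {AdmitDate, Dosage, Insurer} and {Diagnosis, DoctorID, Dosage, Insurer, PatientID, Ward}.
{AdmitDate, Dosage, Insurer}: every determinant is a superkey — BCNF.
{Diagnosis, DoctorID, Dosage, Insurer, PatientID, Ward}: {Diagnosis} determines {Diagnosis, DoctorID} here but is not a superkey — split on Diagnosis --> DoctorID, giving {Diagnosis, DoctorID} and {Diagnosis, Dosage, Insurer, PatientID, Ward}.
{Diagnosis, DoctorID}: every determinant is a superkey — BCNF.
{Diagnosis, Dosage, Insurer, PatientID, Ward}: every determinant is a superkey — BCNF.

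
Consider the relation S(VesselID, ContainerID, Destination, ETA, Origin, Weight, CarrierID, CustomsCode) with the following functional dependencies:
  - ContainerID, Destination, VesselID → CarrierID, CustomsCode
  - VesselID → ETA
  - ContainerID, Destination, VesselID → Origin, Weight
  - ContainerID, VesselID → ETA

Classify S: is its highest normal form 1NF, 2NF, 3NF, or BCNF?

1NF

Candidate key: {ContainerID, Destination, VesselID}. Prime attributes: {ContainerID, Destination, VesselID}.
For VesselID → ETA we have {VesselID}⁺ = {ETA, VesselID}; {VesselID} is not a superkey, so BCNF fails.
VesselID → ETA has non-prime {ETA} on the right and a non-superkey on the left, so 3NF fails.
{VesselID} is a proper subset of the key {ContainerID, Destination, VesselID}, and {VesselID}⁺ contains the non-prime attribute {ETA} — a partial dependency, so 2NF is violated.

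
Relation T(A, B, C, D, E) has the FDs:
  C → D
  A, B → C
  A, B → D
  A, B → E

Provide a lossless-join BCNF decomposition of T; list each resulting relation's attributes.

Candidate key of the original relation: {A, B}.
{A, B, C, D, E}: {C} determines {C, D} here but is not a superkey — split on C → D, giving {C, D} and {A, B, C, E}.
{C, D}: every determinant is a superkey — BCNF.
{A, B, C, E}: every determinant is a superkey — BCNF.

{A, B, C, E}; {C, D}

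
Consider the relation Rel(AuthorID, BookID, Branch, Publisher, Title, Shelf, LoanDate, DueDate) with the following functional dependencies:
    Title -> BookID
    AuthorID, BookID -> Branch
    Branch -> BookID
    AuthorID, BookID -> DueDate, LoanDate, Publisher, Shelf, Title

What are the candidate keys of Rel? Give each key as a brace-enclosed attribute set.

Attributes never on any right-hand side: {AuthorID} — every candidate key must contain it.
{AuthorID, BookID}⁺ = {AuthorID, BookID, Branch, DueDate, LoanDate, Publisher, Shelf, Title} — all of the relation — so {AuthorID, BookID} is a candidate key.
{AuthorID, Branch}⁺ = {AuthorID, BookID, Branch, DueDate, LoanDate, Publisher, Shelf, Title} — all of the relation — so {AuthorID, Branch} is a candidate key.
{AuthorID, Title}⁺ = {AuthorID, BookID, Branch, DueDate, LoanDate, Publisher, Shelf, Title} — all of the relation — so {AuthorID, Title} is a candidate key.
These are minimal and exhaustive — every other superkey contains one of them.

{AuthorID, BookID}, {AuthorID, Branch}, {AuthorID, Title}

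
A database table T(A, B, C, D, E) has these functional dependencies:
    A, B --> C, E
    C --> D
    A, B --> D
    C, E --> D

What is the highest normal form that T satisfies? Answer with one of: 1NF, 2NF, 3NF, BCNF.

2NF

Candidate key: {A, B}. Prime attributes: {A, B}.
For C --> D we have {C}⁺ = {C, D}; {C} is not a superkey, so BCNF fails.
C --> D has non-prime {D} on the right and a non-superkey on the left, so 3NF fails.
Checking every proper subset of each key, none determines a non-prime attribute — 2NF is satisfied.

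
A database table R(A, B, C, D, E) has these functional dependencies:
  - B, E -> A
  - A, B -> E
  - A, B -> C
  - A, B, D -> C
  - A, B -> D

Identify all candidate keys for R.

{A, B}, {B, E}

{B} never appears on the right of any FD, so every key must include it.
{A, B}⁺ = {A, B, C, D, E} — all of the relation — so {A, B} is a candidate key.
{B, E}⁺ = {A, B, C, D, E} — all of the relation — so {B, E} is a candidate key.
No proper subset of any of these is a key, and no other minimal superkey exists.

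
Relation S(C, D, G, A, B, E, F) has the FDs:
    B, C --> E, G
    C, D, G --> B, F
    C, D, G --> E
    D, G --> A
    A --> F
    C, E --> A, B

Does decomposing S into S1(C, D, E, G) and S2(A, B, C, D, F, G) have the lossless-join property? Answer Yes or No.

Yes

Common attributes: {C, D, G}; their closure is {A, B, C, D, E, F, G}.
This includes all of S1, so the common attributes are a superkey of S1 — the join is lossless.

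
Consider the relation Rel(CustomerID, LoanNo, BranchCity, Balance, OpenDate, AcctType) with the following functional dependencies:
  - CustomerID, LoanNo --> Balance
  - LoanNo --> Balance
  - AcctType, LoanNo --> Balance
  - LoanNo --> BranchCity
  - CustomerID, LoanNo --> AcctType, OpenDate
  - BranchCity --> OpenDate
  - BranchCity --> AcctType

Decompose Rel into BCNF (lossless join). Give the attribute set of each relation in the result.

Candidate key of the original relation: {CustomerID, LoanNo}.
{AcctType, Balance, BranchCity, CustomerID, LoanNo, OpenDate}: {LoanNo} determines {AcctType, Balance, BranchCity, LoanNo, OpenDate} here but is not a superkey — split on LoanNo --> AcctType, Balance, BranchCity, OpenDate, giving {AcctType, Balance, BranchCity, LoanNo, OpenDate} and {CustomerID, LoanNo}.
{AcctType, Balance, BranchCity, LoanNo, OpenDate}: {BranchCity} determines {AcctType, BranchCity, OpenDate} here but is not a superkey — split on BranchCity --> AcctType, OpenDate, giving {AcctType, BranchCity, OpenDate} and {Balance, BranchCity, LoanNo}.
{AcctType, BranchCity, OpenDate} is in BCNF.
{Balance, BranchCity, LoanNo} is in BCNF.
{CustomerID, LoanNo} is in BCNF.

{AcctType, BranchCity, OpenDate}; {Balance, BranchCity, LoanNo}; {CustomerID, LoanNo}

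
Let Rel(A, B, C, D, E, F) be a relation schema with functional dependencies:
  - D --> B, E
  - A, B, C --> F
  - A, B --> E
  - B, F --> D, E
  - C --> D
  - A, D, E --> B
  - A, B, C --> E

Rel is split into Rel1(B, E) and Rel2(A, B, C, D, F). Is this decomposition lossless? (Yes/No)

No

The shared attributes are {B} and {B}⁺ = {B}.
The closure covers neither Rel1 nor Rel2 entirely; the join is not lossless.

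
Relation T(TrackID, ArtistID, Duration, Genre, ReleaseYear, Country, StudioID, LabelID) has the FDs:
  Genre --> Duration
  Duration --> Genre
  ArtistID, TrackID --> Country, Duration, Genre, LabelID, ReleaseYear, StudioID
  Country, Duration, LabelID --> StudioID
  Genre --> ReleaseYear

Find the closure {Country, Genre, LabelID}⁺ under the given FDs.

{Country, Duration, Genre, LabelID, ReleaseYear, StudioID}

Start with {Country, Genre, LabelID}.
Genre --> Duration applies; add {Duration} → now {Country, Duration, Genre, LabelID}.
Country, Duration, LabelID --> StudioID applies; add {StudioID} → now {Country, Duration, Genre, LabelID, StudioID}.
Genre --> ReleaseYear applies; add {ReleaseYear} → now {Country, Duration, Genre, LabelID, ReleaseYear, StudioID}.
No further FD applies.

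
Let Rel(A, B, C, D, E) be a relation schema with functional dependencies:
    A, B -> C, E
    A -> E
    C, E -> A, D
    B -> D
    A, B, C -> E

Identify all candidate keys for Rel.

Attributes never on any right-hand side: {B} — every candidate key must contain it.
Closure of {A, B} is {A, B, C, D, E}, the whole schema; {A, B} is a candidate key.
Closure of {B, C, E} is {A, B, C, D, E}, the whole schema; {B, C, E} is a candidate key.
Any other superkey properly contains one of these, so there are no further candidate keys.

{A, B}, {B, C, E}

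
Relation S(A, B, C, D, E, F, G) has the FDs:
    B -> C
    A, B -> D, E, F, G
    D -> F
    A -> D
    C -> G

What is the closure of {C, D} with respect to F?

{C, D, F, G}

Start with {C, D}.
D -> F applies; add {F} → now {C, D, F}.
C -> G applies; add {G} → now {C, D, F, G}.
No further FD applies.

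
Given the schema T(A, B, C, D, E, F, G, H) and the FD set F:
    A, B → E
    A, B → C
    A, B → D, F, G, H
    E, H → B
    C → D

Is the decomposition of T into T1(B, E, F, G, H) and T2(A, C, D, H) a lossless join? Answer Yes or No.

T1 ∩ T2 = {H}; its closure under F is {H}.
Neither T1 nor T2 is contained in that closure, so the decomposition is lossy.

No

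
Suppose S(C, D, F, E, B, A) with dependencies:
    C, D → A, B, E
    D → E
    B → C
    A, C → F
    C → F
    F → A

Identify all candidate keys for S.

{B, D}, {C, D}

Attributes never on any right-hand side: {D} — every candidate key must contain it.
{B, D}⁺ = {A, B, C, D, E, F}, which is every attribute, so {B, D} is a candidate key.
{C, D}⁺ = {A, B, C, D, E, F}, which is every attribute, so {C, D} is a candidate key.
These are minimal and exhaustive — every other superkey contains one of them.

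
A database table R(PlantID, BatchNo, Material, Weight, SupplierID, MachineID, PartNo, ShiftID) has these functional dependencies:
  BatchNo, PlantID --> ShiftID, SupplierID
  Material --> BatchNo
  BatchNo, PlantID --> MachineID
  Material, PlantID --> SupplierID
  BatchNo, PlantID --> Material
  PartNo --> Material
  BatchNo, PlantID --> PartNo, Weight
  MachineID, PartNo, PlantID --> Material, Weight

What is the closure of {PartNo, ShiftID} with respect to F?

Start with {PartNo, ShiftID}.
PartNo --> Material applies; add {Material} → now {Material, PartNo, ShiftID}.
Material --> BatchNo applies; add {BatchNo} → now {BatchNo, Material, PartNo, ShiftID}.
No further FD applies.

{BatchNo, Material, PartNo, ShiftID}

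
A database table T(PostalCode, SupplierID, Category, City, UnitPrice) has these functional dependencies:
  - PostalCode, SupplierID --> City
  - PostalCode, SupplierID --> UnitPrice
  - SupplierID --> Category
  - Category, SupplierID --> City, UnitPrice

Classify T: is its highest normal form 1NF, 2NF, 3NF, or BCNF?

Candidate key: {PostalCode, SupplierID}. Prime attributes: {PostalCode, SupplierID}.
SupplierID --> Category: {SupplierID}⁺ = {Category, City, SupplierID, UnitPrice}, which is not all of the attributes, so the left side is not a superkey — BCNF is violated.
SupplierID --> Category has non-prime {Category} on the right and a non-superkey on the left, so 3NF fails.
Since {SupplierID} ⊂ {PostalCode, SupplierID} and {SupplierID}⁺ ⊇ {Category, City, UnitPrice} with {Category, City, UnitPrice} non-prime, there is a partial dependency; 2NF fails.

1NF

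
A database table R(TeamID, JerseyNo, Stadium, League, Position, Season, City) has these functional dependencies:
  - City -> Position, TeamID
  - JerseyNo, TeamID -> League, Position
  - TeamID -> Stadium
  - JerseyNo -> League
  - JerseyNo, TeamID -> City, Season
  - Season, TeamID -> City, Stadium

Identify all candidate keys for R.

{City, JerseyNo}, {JerseyNo, TeamID}

{JerseyNo} never appears on the right of any FD, so every key must include it.
{City, JerseyNo}⁺ = {City, JerseyNo, League, Position, Season, Stadium, TeamID}, which is every attribute, so {City, JerseyNo} is a candidate key.
{JerseyNo, TeamID}⁺ = {City, JerseyNo, League, Position, Season, Stadium, TeamID}, which is every attribute, so {JerseyNo, TeamID} is a candidate key.
No proper subset of any of these is a key, and no other minimal superkey exists.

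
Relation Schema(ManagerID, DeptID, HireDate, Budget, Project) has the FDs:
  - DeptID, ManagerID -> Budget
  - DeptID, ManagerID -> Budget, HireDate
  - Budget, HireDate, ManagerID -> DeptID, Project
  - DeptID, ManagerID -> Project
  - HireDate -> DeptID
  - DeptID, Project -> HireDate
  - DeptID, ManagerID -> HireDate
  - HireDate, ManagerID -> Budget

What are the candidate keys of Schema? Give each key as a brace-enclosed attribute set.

{ManagerID} never appears on the right of any FD, so every key must include it.
Closure of {DeptID, ManagerID} is {Budget, DeptID, HireDate, ManagerID, Project}, the whole schema; {DeptID, ManagerID} is a candidate key.
Closure of {HireDate, ManagerID} is {Budget, DeptID, HireDate, ManagerID, Project}, the whole schema; {HireDate, ManagerID} is a candidate key.
No proper subset of any of these is a key, and no other minimal superkey exists.

{DeptID, ManagerID}, {HireDate, ManagerID}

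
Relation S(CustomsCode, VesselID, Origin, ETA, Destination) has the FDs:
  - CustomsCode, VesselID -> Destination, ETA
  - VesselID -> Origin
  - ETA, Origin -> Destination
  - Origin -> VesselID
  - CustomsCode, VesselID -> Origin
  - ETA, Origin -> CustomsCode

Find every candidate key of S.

{CustomsCode, Origin} is a candidate key since {CustomsCode, Origin}⁺ = {CustomsCode, Destination, ETA, Origin, VesselID} covers every attribute.
{CustomsCode, VesselID} is a candidate key since {CustomsCode, VesselID}⁺ = {CustomsCode, Destination, ETA, Origin, VesselID} covers every attribute.
{ETA, Origin} is a candidate key since {ETA, Origin}⁺ = {CustomsCode, Destination, ETA, Origin, VesselID} covers every attribute.
{ETA, VesselID} is a candidate key since {ETA, VesselID}⁺ = {CustomsCode, Destination, ETA, Origin, VesselID} covers every attribute.
These are minimal and exhaustive — every other superkey contains one of them.

{CustomsCode, Origin}, {CustomsCode, VesselID}, {ETA, Origin}, {ETA, VesselID}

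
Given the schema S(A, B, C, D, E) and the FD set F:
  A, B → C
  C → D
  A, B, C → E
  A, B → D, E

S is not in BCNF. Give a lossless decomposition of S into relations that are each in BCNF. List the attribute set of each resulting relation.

{A, B, C, E}; {C, D}

Candidate key of the original relation: {A, B}.
Within {A, B, C, D, E}: {C}⁺ ∩ {A, B, C, D, E} = {C, D}, not the whole set, so C → D violates BCNF; decompose into {C, D} and {A, B, C, E}.
{C, D} has no BCNF violation.
{A, B, C, E} has no BCNF violation.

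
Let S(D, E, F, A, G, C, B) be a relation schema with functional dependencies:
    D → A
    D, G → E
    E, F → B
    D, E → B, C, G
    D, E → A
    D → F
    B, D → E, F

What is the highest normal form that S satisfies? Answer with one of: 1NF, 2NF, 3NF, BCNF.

1NF

Candidate keys: {B, D}, {D, E}, {D, G}. Prime attributes: {B, D, E, G}.
For D → A we have {D}⁺ = {A, D, F}; {D} is not a superkey, so BCNF fails.
D → A determines the non-prime attribute {A} from a non-superkey — 3NF is violated.
The proper key subset {D} of {B, D} determines non-prime {A, F}, so the relation is not even in 2NF.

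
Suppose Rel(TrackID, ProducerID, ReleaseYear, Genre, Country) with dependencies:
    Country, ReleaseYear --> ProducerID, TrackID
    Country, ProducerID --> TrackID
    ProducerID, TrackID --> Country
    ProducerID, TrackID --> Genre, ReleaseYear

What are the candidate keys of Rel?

{Country, ProducerID}, {Country, ReleaseYear}, {ProducerID, TrackID}

{Country, ProducerID}⁺ = {Country, Genre, ProducerID, ReleaseYear, TrackID}, which is every attribute, so {Country, ProducerID} is a candidate key.
{Country, ReleaseYear}⁺ = {Country, Genre, ProducerID, ReleaseYear, TrackID}, which is every attribute, so {Country, ReleaseYear} is a candidate key.
{ProducerID, TrackID}⁺ = {Country, Genre, ProducerID, ReleaseYear, TrackID}, which is every attribute, so {ProducerID, TrackID} is a candidate key.
Any other superkey properly contains one of these, so there are no further candidate keys.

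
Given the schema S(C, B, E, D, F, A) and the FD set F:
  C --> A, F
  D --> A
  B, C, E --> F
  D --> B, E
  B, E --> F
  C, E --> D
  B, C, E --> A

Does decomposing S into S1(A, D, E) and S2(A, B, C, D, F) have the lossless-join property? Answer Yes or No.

Yes

The shared attributes are {A, D} and {A, D}⁺ = {A, B, D, E, F}.
S1 is contained in that closure, so S1 ∩ S2 --> S1 holds and the join is lossless.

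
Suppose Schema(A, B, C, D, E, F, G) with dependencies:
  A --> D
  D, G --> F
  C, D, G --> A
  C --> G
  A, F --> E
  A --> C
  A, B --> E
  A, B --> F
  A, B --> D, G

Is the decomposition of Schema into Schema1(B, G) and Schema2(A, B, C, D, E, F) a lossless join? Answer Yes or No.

Schema1 ∩ Schema2 = {B}; its closure under F is {B}.
The closure covers neither Schema1 nor Schema2 entirely; the join is not lossless.

No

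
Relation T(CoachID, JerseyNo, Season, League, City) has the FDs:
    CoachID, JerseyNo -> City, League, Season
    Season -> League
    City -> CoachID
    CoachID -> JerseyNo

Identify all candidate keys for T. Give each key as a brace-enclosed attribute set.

{City}, {CoachID}

{City}⁺ = {City, CoachID, JerseyNo, League, Season} — all of the relation — so {City} is a candidate key.
{CoachID}⁺ = {City, CoachID, JerseyNo, League, Season} — all of the relation — so {CoachID} is a candidate key.
These are minimal and exhaustive — every other superkey contains one of them.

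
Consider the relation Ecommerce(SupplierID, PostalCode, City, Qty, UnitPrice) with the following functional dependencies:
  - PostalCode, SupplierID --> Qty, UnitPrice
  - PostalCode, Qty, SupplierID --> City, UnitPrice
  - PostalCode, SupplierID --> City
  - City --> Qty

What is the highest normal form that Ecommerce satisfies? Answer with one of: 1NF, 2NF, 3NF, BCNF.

Candidate key: {PostalCode, SupplierID}. Prime attributes: {PostalCode, SupplierID}.
For City --> Qty we have {City}⁺ = {City, Qty}; {City} is not a superkey, so BCNF fails.
City --> Qty has non-prime {Qty} on the right and a non-superkey on the left, so 3NF fails.
No proper subset of a key has a non-prime attribute in its closure, so there is no partial dependency; 2NF holds.

2NF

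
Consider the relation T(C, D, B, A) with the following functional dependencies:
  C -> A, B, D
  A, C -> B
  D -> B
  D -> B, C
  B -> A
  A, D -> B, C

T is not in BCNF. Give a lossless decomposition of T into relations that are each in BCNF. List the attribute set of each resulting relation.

Candidate keys of the original relation: {C}, {D}.
Within {A, B, C, D}: {B}⁺ ∩ {A, B, C, D} = {A, B}, not the whole set, so B -> A violates BCNF; decompose into {A, B} and {B, C, D}.
{A, B} is in BCNF.
{B, C, D} is in BCNF.

{A, B}; {B, C, D}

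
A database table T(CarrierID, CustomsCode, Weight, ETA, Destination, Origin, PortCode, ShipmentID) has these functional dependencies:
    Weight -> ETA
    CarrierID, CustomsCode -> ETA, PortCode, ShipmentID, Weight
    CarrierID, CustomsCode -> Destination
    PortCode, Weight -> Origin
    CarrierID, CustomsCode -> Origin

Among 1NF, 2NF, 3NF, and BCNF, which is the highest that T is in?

Candidate key: {CarrierID, CustomsCode}. Prime attributes: {CarrierID, CustomsCode}.
Weight -> ETA breaks BCNF: {Weight}⁺ = {ETA, Weight}, so {Weight} is not a superkey.
Weight -> ETA determines the non-prime attribute {ETA} from a non-superkey — 3NF is violated.
No proper subset of a key has a non-prime attribute in its closure, so there is no partial dependency; 2NF holds.

2NF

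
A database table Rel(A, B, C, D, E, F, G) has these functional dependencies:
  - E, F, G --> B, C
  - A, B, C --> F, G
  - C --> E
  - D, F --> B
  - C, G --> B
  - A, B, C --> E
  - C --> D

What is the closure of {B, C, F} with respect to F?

{B, C, D, E, F}

Start with {B, C, F}.
C --> E applies; add {E} → now {B, C, E, F}.
C --> D applies; add {D} → now {B, C, D, E, F}.
No further FD applies.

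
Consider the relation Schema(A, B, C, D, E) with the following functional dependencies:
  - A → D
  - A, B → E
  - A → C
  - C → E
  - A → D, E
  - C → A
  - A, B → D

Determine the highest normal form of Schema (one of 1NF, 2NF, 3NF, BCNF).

1NF

Candidate keys: {A, B}, {B, C}. Prime attributes: {A, B, C}.
A → D: {A}⁺ = {A, C, D, E}, which is not all of the attributes, so the left side is not a superkey — BCNF is violated.
A → D has non-prime {D} on the right and a non-superkey on the left, so 3NF fails.
{A} is a proper subset of the key {A, B}, and {A}⁺ contains the non-prime attributes {D, E} — a partial dependency, so 2NF is violated.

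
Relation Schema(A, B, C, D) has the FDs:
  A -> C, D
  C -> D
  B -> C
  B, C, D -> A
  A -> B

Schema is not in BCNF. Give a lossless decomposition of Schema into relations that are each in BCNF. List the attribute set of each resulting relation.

{A, B, C}; {C, D}

Candidate keys of the original relation: {A}, {B}.
{A, B, C, D}: {C} determines {C, D} here but is not a superkey — split on C -> D, giving {C, D} and {A, B, C}.
{C, D} is in BCNF.
{A, B, C} is in BCNF.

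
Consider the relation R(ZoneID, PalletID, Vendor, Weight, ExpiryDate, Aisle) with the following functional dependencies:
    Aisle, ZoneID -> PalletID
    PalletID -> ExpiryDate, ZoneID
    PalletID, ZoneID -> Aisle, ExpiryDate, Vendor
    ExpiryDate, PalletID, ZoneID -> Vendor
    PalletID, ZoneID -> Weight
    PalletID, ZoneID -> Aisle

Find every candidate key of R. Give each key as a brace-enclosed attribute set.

{PalletID} is a candidate key since {PalletID}⁺ = {Aisle, ExpiryDate, PalletID, Vendor, Weight, ZoneID} covers every attribute.
{Aisle, ZoneID} is a candidate key since {Aisle, ZoneID}⁺ = {Aisle, ExpiryDate, PalletID, Vendor, Weight, ZoneID} covers every attribute.
Any other superkey properly contains one of these, so there are no further candidate keys.

{Aisle, ZoneID}, {PalletID}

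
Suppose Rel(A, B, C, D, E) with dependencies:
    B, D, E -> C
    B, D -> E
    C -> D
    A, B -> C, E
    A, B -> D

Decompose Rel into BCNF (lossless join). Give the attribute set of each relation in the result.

{A, B, D}; {B, C, E}; {B, D, E}; {C, D}

Candidate key of the original relation: {A, B}.
In {A, B, C, D, E}, {B, D, E} is not a superkey ({B, D, E}⁺ restricted to this set is {B, C, D, E}), so split on B, D, E -> C into {B, C, D, E} and {A, B, D, E}.
In {B, C, D, E}, {C} is not a superkey ({C}⁺ restricted to this set is {C, D}), so split on C -> D into {C, D} and {B, C, E}.
{C, D}: every determinant is a superkey — BCNF.
{B, C, E}: every determinant is a superkey — BCNF.
In {A, B, D, E}, {B, D} is not a superkey ({B, D}⁺ restricted to this set is {B, D, E}), so split on B, D -> E into {B, D, E} and {A, B, D}.
{B, D, E}: every determinant is a superkey — BCNF.
{A, B, D}: every determinant is a superkey — BCNF.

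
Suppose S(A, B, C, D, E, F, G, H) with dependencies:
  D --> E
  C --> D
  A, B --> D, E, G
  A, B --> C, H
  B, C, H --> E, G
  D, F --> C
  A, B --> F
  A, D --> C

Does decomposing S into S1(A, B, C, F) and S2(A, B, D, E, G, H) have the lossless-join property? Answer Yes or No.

Yes

The shared attributes are {A, B} and {A, B}⁺ = {A, B, C, D, E, F, G, H}.
Since S1 ⊆ {A, B, C, D, E, F, G, H}, the intersection is a superkey of S1; the decomposition is lossless.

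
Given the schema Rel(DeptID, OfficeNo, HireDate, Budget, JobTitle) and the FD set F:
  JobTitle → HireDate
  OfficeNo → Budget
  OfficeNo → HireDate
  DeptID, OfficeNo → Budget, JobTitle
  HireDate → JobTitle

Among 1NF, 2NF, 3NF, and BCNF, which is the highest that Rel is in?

1NF

Candidate key: {DeptID, OfficeNo}. Prime attributes: {DeptID, OfficeNo}.
For JobTitle → HireDate we have {JobTitle}⁺ = {HireDate, JobTitle}; {JobTitle} is not a superkey, so BCNF fails.
JobTitle → HireDate has non-prime {HireDate} on the right and a non-superkey on the left, so 3NF fails.
Since {OfficeNo} ⊂ {DeptID, OfficeNo} and {OfficeNo}⁺ ⊇ {Budget, HireDate, JobTitle} with {Budget, HireDate, JobTitle} non-prime, there is a partial dependency; 2NF fails.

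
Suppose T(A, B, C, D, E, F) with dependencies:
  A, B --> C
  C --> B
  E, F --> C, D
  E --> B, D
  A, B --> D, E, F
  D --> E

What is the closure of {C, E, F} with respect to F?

{B, C, D, E, F}

Start with {C, E, F}.
C --> B applies; add {B} → now {B, C, E, F}.
E, F --> C, D applies; add {D} → now {B, C, D, E, F}.
No further FD applies.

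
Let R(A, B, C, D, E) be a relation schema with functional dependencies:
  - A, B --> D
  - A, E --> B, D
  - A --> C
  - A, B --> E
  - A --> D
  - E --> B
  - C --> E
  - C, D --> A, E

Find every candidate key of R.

{A}⁺ = {A, B, C, D, E} — all of the relation — so {A} is a candidate key.
{C, D}⁺ = {A, B, C, D, E} — all of the relation — so {C, D} is a candidate key.
No proper subset of any of these is a key, and no other minimal superkey exists.

{A}, {C, D}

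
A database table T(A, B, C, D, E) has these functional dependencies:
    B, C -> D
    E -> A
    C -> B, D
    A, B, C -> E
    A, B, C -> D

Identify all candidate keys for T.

{A, C}, {C, E}

No FD produces {C}, so it must be in every candidate key.
{A, C}⁺ = {A, B, C, D, E}, which is every attribute, so {A, C} is a candidate key.
{C, E}⁺ = {A, B, C, D, E}, which is every attribute, so {C, E} is a candidate key.
These are minimal and exhaustive — every other superkey contains one of them.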